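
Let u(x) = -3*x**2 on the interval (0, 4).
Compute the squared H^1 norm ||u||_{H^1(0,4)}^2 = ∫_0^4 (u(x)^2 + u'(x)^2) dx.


||u||_{H^1}^2 = 13056/5

The H^1 norm (squared) on an interval (0, L) is
  ||u||_{H^1}^2 = ∫_0^L u(x)^2 dx + ∫_0^L u'(x)^2 dx.
Compute u'(x) = -6*x.
Then u(x)^2 = 9*x**4 and u'(x)^2 = 36*x**2.
Integrate each monomial from 0 to 4 using ∫_0^4 c·x^n dx = c·4^(n+1)/(n+1):
  ∫_0^4 u(x)^2 dx = ∫_0^4 (9*x^4) dx. Term by term:
    ∫_0^4 9*x^4 dx = 9216/5.
  ∫_0^4 u'(x)^2 dx = ∫_0^4 (36*x^2) dx. Term by term:
    ∫_0^4 36*x^2 dx = 768.
Adding: ||u||_{H^1}^2 = 9216/5 + 768 = 13056/5.


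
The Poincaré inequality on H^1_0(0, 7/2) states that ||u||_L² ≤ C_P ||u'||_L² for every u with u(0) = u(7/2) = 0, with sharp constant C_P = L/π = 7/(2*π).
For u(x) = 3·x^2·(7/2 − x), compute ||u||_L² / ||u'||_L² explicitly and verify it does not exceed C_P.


||u||_L² / ||u'||_L² = sqrt(14)/4 < C_P = 7/(2*π).

u(x) = 3·x^2·(7/2 − x), so u'(x) = 3*x*(7 - 3*x).
u(x) = 3·x^2·(7/2 − x) vanishes at x = 0 and x = 7/2, so u ∈ H^1_0(0, 7/2). Differentiate via the product rule and integrate the resulting polynomials term by term.
  ∫_0^7/2 u² dx = ∫_0^7/2 (9*x^6 - 63*x^5 + 441*x^4/4) dx. Term by term:
    ∫_0^7/2 9*x^6 dx = 1058841/128;  ∫_0^7/2 -63*x^5 dx = -2470629/128;  ∫_0^7/2 441*x^4/4 dx = 7411887/640.
  Sum: 1058841/128 − 2470629/128 + 7411887/640 = 352947/640.
  ∫_0^7/2 (u')² dx = ∫_0^7/2 (81*x^4 - 378*x^3 + 441*x^2) dx. Term by term:
    ∫_0^7/2 81*x^4 dx = 1361367/160;  ∫_0^7/2 -378*x^3 dx = -453789/32;  ∫_0^7/2 441*x^2 dx = 50421/8.
  Sum: 1361367/160 − 453789/32 + 50421/8 = 50421/80.
∫_0^7/2 u² dx = 352947/640, so ||u||_L² = 343*sqrt(30)/80.
∫_0^7/2 (u')² dx = 50421/80, so ||u'||_L² = 49*sqrt(105)/20.
Ratio ||u||_L² / ||u'||_L² = sqrt(14)/4.
Sharp Poincaré constant on H^1_0(0, 7/2) is C_P = L/π = 7/(2*π), achieved by sin(2*π/7·x).
A polynomial bump cannot attain the sharp Poincaré constant (only the first sine eigenfunction does), so the ratio is strictly less than C_P, consistent with ||u||_L² ≤ C_P ||u'||_L².


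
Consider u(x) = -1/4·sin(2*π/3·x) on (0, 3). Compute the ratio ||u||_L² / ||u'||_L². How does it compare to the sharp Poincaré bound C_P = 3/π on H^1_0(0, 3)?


||u||_L² / ||u'||_L² = 3/(2*π) < C_P = 3/π.

u(x) = -1/4·sin(2*π/3·x), so u'(x) = -π*cos(2*π*x/3)/6.
Writing u(x) = A·sin(kπx/L) with A = -1/4 and k = 2, use ∫_0^L sin²(kπx/L) dx = L/2 and ∫_0^L cos²(kπx/L) dx = L/2.
u² = 1/16·sin²(2*π/3·x) and (u')² = π^2/36·cos²(2*π/3·x), and each of sin², cos² integrates to L/2 = 3/2 over (0, 3).
∫_0^3 u² dx = 3/32, so ||u||_L² = sqrt(6)/8.
∫_0^3 (u')² dx = π^2/24, so ||u'||_L² = sqrt(6)*π/12.
Ratio ||u||_L² / ||u'||_L² = 3/(2*π).
Sharp Poincaré constant on H^1_0(0, 3) is C_P = L/π = 3/π, achieved by sin(π/3·x).
This is the k = 2 harmonic; the ratio L/(kπ) is strictly less than C_P = L/π, consistent with the sharp inequality ||u||_L² ≤ C_P ||u'||_L².


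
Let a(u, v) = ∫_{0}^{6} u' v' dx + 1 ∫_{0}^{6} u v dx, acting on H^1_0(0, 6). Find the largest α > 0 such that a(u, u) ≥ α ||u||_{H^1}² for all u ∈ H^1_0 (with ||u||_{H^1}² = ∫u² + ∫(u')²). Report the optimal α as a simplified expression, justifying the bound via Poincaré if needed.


α = 1

Coercivity of a(·,·) on H^1_0(0, 6) means a(u, u) ≥ α ||u||_{H^1}² for every u ∈ H^1_0.
The interval has length L = 6, and Poincaré/coercivity depend only on L. Here a(u, u) = ∫(u')² + (1)·∫u².
Here c = 1 ≥ 1, so a(u,u) = ∫(u')² + c∫u² ≥ ∫(u')² + ∫u² = ||u||_{H^1}², i.e. α = 1 works. No larger α is possible: a(u,u) ≥ α||u||_{H^1}² means (1−α)∫(u')² ≥ (α−c)∫u², and for the modes u_n = sin(nπ(x−x₀)/L) (x₀ the left endpoint) one has ∫u_n²/∫(u_n')² = (L/(nπ))² → 0, so a(u_n,u_n)/||u_n||_{H^1}² → 1. Hence the optimal constant is α = 1.
Therefore α = 1.


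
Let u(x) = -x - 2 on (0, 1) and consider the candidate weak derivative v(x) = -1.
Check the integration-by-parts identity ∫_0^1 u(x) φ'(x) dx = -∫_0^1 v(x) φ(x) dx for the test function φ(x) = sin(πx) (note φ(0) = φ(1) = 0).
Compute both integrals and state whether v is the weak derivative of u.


LHS = 2/π, RHS = 2/π. Yes, v = u' weakly.

u(x) = -x - 2, classical derivative u'(x) = -1.
φ(x) = sin(πx), so φ'(x) = π*cos(π*x).
Note φ(0) = φ(1) = 0, so the boundary term u·φ vanishes.
LHS = ∫_0^1 u(x) φ'(x) dx = ∫_0^1 (-π*x*cos(π*x) - 2*π*cos(π*x)) dx. Term by term:
  ∫_0^1 -2*π*cos(π*x) dx = 0;  ∫_0^1 -π*x*cos(π*x) dx = 2/π.
Sum: 0 + 2/π = 2/π.
So LHS = 2/π.
∫_0^1 v(x) φ(x) dx = ∫_0^1 (-sin(π*x)) dx. Term by term:
  ∫_0^1 -sin(π*x) dx = -2/π.
So RHS = -∫_0^1 v(x) φ(x) dx = 2/π.
LHS = RHS, so the identity holds for this test φ.
Moreover u is smooth here and v(x) = u'(x) = -1 pointwise, so the identity holds for every test function. Hence v is the weak derivative of u.


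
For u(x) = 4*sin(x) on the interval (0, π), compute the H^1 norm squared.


||u||_{H^1(0,π)}^2 = 16*π

u'(x) = 4*cos(x).
Expand u² and (u')² and integrate term by term on (0, π), using: for integers n ≥ 1, ∫_0^π sin²(nx) dx = ∫_0^π cos²(nx) dx = π/2; for n ≠ n', ∫_0^π sin(nx)sin(n'x) dx = ∫_0^π cos(nx)cos(n'x) dx = 0; and by product-to-sum, ∫_0^π sin(nx)cos(n'x) dx = ½∫_0^π [sin((n+n')x) + sin((n−n')x)] dx, which is 0 when n+n' is even and 2n/(n²−n'²) when n+n' is odd (it need not vanish on (0, π)).
  u² squared terms: (4)²·∫sin(x)² dx = 16·π/2 = 8*π.
  So ∫_0^π u² dx = 8*π.
  (u')² squared terms: (4)²·∫cos(x)² dx = 16·π/2 = 8*π.
  So ∫_0^π (u')² dx = 8*π.
||u||_{H^1}^2 = (8*π) + (8*π) = 16*π.


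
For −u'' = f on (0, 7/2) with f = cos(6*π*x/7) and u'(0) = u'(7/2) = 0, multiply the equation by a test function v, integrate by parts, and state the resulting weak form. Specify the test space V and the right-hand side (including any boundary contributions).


V = H^1(0, 7/2) (no boundary constraint on v; u is determined up to an additive constant); weak form: ∫_0^7/2 u'v' dx = ∫_0^7/2 (cos(6*π*x/7)) v dx for all v ∈ V.

Multiply both sides by a test function v and integrate from 0 to 7/2:
  ∫_0^7/2 −u''(x) v(x) dx = ∫_0^7/2 f(x) v(x) dx.
Integrate the LHS by parts once:
  ∫_0^7/2 −u'' v dx = −[u'(x) v(x)]_0^7/2 + ∫_0^7/2 u'(x) v'(x) dx.
Thus ∫_0^7/2 u'(x) v'(x) dx = ∫_0^7/2 f(x) v(x) dx + [u'(x) v(x)]_0^7/2.
Choose V so that boundary terms are either known or forced to vanish.
u has homogeneous Neumann: u'(0) = u'(7/2) = 0. So [u' v]_0^7/2 = 0·v(7/2) − 0·v(0) = 0 for any v; take V = H^1(0, 7/2).
Weak formulation: find u (satisfying any essential BC) such that ∫_0^7/2 u'(x) v'(x) dx = ∫_0^7/2 f v dx for all v ∈ V (homogeneous Neumann, so boundary terms vanish).
Substituting f(x) = cos(6*π*x/7), the right-hand side is ∫_0^7/2 (cos(6*π*x/7)) v dx.
Compatibility check (pure Neumann): taking v ≡ 1 ∈ V gives 0 = ∫_0^7/2 f dx + (0) − (0), i.e. ∫_0^7/2 f dx must equal u'(0) − u'(7/2) = 0. Indeed ∫_0^7/2 (cos(6*π*x/7)) dx = 0, so the data are compatible. The solution is then unique only up to an additive constant (fix it e.g. by requiring ∫_0^7/2 u dx = 0).


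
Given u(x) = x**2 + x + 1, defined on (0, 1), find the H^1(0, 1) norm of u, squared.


||u||_{H^1}^2 = 241/30

The H^1 norm (squared) on an interval (0, L) is
  ||u||_{H^1}^2 = ∫_0^L u(x)^2 dx + ∫_0^L u'(x)^2 dx.
Compute u'(x) = 2*x + 1.
Then u(x)^2 = x**4 + 2*x**3 + 3*x**2 + 2*x + 1 and u'(x)^2 = 4*x**2 + 4*x + 1.
Integrate each monomial from 0 to 1 using ∫_0^1 c·x^n dx = c·1^(n+1)/(n+1):
  ∫_0^1 u(x)^2 dx = ∫_0^1 (x^4 + 2*x^3 + 3*x^2 + 2*x + 1) dx. Term by term:
    ∫_0^1 x^4 dx = 1/5;  ∫_0^1 2*x^3 dx = 1/2;  ∫_0^1 3*x^2 dx = 1;
    ∫_0^1 2*x dx = 1;  ∫_0^1 1 dx = 1.
  Sum: 1/5 + 1/2 + 1 + 1 + 1 = 37/10.
  ∫_0^1 u'(x)^2 dx = ∫_0^1 (4*x^2 + 4*x + 1) dx. Term by term:
    ∫_0^1 4*x^2 dx = 4/3;  ∫_0^1 4*x dx = 2;  ∫_0^1 1 dx = 1.
  Sum: 4/3 + 2 + 1 = 13/3.
Adding: ||u||_{H^1}^2 = 37/10 + 13/3 = 241/30.


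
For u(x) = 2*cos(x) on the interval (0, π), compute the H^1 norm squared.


||u||_{H^1(0,π)}^2 = 4*π

u'(x) = -2*sin(x).
Expand u² and (u')² and integrate term by term on (0, π), using: for integers n ≥ 1, ∫_0^π sin²(nx) dx = ∫_0^π cos²(nx) dx = π/2; for n ≠ n', ∫_0^π sin(nx)sin(n'x) dx = ∫_0^π cos(nx)cos(n'x) dx = 0; and by product-to-sum, ∫_0^π sin(nx)cos(n'x) dx = ½∫_0^π [sin((n+n')x) + sin((n−n')x)] dx, which is 0 when n+n' is even and 2n/(n²−n'²) when n+n' is odd (it need not vanish on (0, π)).
  u² squared terms: (2)²·∫cos(x)² dx = 4·π/2 = 2*π.
  So ∫_0^π u² dx = 2*π.
  (u')² squared terms: (-2)²·∫sin(x)² dx = 4·π/2 = 2*π.
  So ∫_0^π (u')² dx = 2*π.
||u||_{H^1}^2 = (2*π) + (2*π) = 4*π.


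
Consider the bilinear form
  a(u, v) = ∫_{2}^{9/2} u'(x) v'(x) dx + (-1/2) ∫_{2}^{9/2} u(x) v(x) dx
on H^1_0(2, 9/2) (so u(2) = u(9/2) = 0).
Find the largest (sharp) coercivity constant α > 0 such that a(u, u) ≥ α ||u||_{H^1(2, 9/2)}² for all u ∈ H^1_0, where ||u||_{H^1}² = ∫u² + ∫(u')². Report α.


α = (-25 + 8*π^2)/(2*(25 + 4*π^2))

Coercivity of a(·,·) on H^1_0(2, 9/2) means a(u, u) ≥ α ||u||_{H^1}² for every u ∈ H^1_0.
The interval has length L = 5/2, and Poincaré/coercivity depend only on L. Here a(u, u) = ∫(u')² + (-1/2)·∫u².
Here c = -1/2 < 0 with |c| < (π/L)² = 4*π^2/25, so coercivity still holds. The condition a(u,u) ≥ α||u||_{H^1}² reads (1−α)∫(u')² ≥ (α−c)∫u². Any admissible α is ≤ 1 (rapidly oscillating u have ∫u²/∫(u')² → 0), and α = 1 would force 0 ≥ (1−c)∫u², impossible since c < 1; so 1−α > 0. By the sharp Poincaré inequality on H^1_0 of an interval of length L, ∫(u')² ≥ (π/L)²∫u² with equality for the first sine mode sin(π(x−x₀)/L) (x₀ the left endpoint), so the inequality holds for all u iff (1−α)(π/L)² ≥ α − c, i.e. α ≤ ((π/L)² + c)/((π/L)² + 1) = (1 + c(L/π)²)/(1 + (L/π)²). (Direct route, valid since c ≤ 0: Poincaré gives c∫u² ≥ c(L/π)²∫(u')², so a(u,u) ≥ (1 + c(L/π)²)∫(u')², while ||u||_{H^1}² ≤ (1 + (L/π)²)∫(u')²; dividing yields the same α.) With (π/L)² = 4*π^2/25 and c = -1/2, the largest admissible constant is α = ((π/L)² + c)/((π/L)² + 1).
Simplifying, α = (-25 + 8*π^2)/(2*(25 + 4*π^2)).


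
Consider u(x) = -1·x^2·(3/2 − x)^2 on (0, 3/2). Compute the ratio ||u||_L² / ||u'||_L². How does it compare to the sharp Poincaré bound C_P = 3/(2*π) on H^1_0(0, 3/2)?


||u||_L² / ||u'||_L² = sqrt(3)/4 < C_P = 3/(2*π).

u(x) = -1·x^2·(3/2 − x)^2, so u'(x) = x*(-8*x^2 + 18*x - 9)/2.
u(x) = -1·x^2·(3/2 − x)^2 vanishes at x = 0 and x = 3/2, so u ∈ H^1_0(0, 3/2). Differentiate via the product rule and integrate the resulting polynomials term by term.
  ∫_0^3/2 u² dx = ∫_0^3/2 (x^8 - 6*x^7 + 27*x^6/2 - 27*x^5/2 + 81*x^4/16) dx. Term by term:
    ∫_0^3/2 x^8 dx = 2187/512;  ∫_0^3/2 -6*x^7 dx = -19683/1024;  ∫_0^3/2 27*x^6/2 dx = 59049/1792;
    ∫_0^3/2 -27*x^5/2 dx = -6561/256;  ∫_0^3/2 81*x^4/16 dx = 19683/2560.
  Sum: 2187/512 − 19683/1024 + 59049/1792 − 6561/256 + 19683/2560 = 2187/35840.
  ∫_0^3/2 (u')² dx = ∫_0^3/2 (16*x^6 - 72*x^5 + 117*x^4 - 81*x^3 + 81*x^2/4) dx. Term by term:
    ∫_0^3/2 16*x^6 dx = 2187/56;  ∫_0^3/2 -72*x^5 dx = -2187/16;  ∫_0^3/2 117*x^4 dx = 28431/160;
    ∫_0^3/2 -81*x^3 dx = -6561/64;  ∫_0^3/2 81*x^2/4 dx = 729/32.
  Sum: 2187/56 − 2187/16 + 28431/160 − 6561/64 + 729/32 = 729/2240.
∫_0^3/2 u² dx = 2187/35840, so ||u||_L² = 27*sqrt(105)/1120.
∫_0^3/2 (u')² dx = 729/2240, so ||u'||_L² = 27*sqrt(35)/280.
Ratio ||u||_L² / ||u'||_L² = sqrt(3)/4.
Sharp Poincaré constant on H^1_0(0, 3/2) is C_P = L/π = 3/(2*π), achieved by sin(2*π/3·x).
A polynomial bump cannot attain the sharp Poincaré constant (only the first sine eigenfunction does), so the ratio is strictly less than C_P, consistent with ||u||_L² ≤ C_P ||u'||_L².


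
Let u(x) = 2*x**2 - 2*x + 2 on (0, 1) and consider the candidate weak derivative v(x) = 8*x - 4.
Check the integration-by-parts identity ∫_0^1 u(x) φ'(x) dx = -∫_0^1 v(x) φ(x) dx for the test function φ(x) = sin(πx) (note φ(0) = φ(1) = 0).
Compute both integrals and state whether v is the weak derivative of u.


LHS = 0, RHS = 0. No, v is not the weak derivative of u.

u(x) = 2*x**2 - 2*x + 2, classical derivative u'(x) = 4*x - 2.
φ(x) = sin(πx), so φ'(x) = π*cos(π*x).
Note φ(0) = φ(1) = 0, so the boundary term u·φ vanishes.
LHS = ∫_0^1 u(x) φ'(x) dx = ∫_0^1 (2*π*x^2*cos(π*x) - 2*π*x*cos(π*x) + 2*π*cos(π*x)) dx. Term by term:
  ∫_0^1 2*π*cos(π*x) dx = 0;  ∫_0^1 -2*π*x*cos(π*x) dx = 4/π;  ∫_0^1 2*π*x^2*cos(π*x) dx = -4/π.
Sum: 0 + 4/π − 4/π = 0.
So LHS = 0.
∫_0^1 v(x) φ(x) dx = ∫_0^1 (8*x*sin(π*x) - 4*sin(π*x)) dx. Term by term:
  ∫_0^1 -4*sin(π*x) dx = -8/π;  ∫_0^1 8*x*sin(π*x) dx = 8/π.
Sum: -8/π + 8/π = 0.
So RHS = -∫_0^1 v(x) φ(x) dx = 0.
LHS = RHS, so the identity holds for this particular φ. But this is necessary, not sufficient: a weak derivative must satisfy the identity for EVERY test function in C_c^∞(0, 1).
Here u is smooth, so its weak derivative equals its classical derivative u'(x) = 4*x - 2. Since v(x) = 8*x - 4 ≠ u'(x), v is NOT the weak derivative of u — the agreement for this single φ is a coincidence (the difference v − u' happens to be L²-orthogonal to this φ).


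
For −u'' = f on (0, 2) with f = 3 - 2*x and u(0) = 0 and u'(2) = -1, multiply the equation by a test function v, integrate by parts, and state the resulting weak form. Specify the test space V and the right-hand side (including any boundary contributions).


V = {v ∈ H^1(0, 2) : v(0) = 0} (test functions vanish at x = 0 where u is specified); weak form: ∫_0^2 u'v' dx = ∫_0^2 (3 - 2*x) v dx − v(2) for all v ∈ V.

Multiply both sides by a test function v and integrate from 0 to 2:
  ∫_0^2 −u''(x) v(x) dx = ∫_0^2 f(x) v(x) dx.
Integrate the LHS by parts once:
  ∫_0^2 −u'' v dx = −[u'(x) v(x)]_0^2 + ∫_0^2 u'(x) v'(x) dx.
Thus ∫_0^2 u'(x) v'(x) dx = ∫_0^2 f(x) v(x) dx + [u'(x) v(x)]_0^2.
Choose V so that boundary terms are either known or forced to vanish.
Mixed BC: u(0) = 0 (Dirichlet) and u'(2) = -1 (Neumann). Define V = {v ∈ H^1(0, 2) : v(0) = 0}. Then [u' v]_0^2 = u'(2)·v(2) − u'(0)·0 = − v(2).
Weak formulation: find u (satisfying any essential BC) such that ∫_0^2 u'(x) v'(x) dx = ∫_0^2 f v dx − v(2) for all v ∈ V (Dirichlet at 0 absorbed into V; Neumann datum at x = 2 contributes the boundary term).
Substituting f(x) = 3 - 2*x, the right-hand side is ∫_0^2 (3 - 2*x) v dx − v(2).


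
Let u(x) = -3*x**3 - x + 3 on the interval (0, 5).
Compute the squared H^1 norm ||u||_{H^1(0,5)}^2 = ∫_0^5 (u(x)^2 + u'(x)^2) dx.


||u||_{H^1}^2 = 6416575/42

The H^1 norm (squared) on an interval (0, L) is
  ||u||_{H^1}^2 = ∫_0^L u(x)^2 dx + ∫_0^L u'(x)^2 dx.
Compute u'(x) = -9*x**2 - 1.
Then u(x)^2 = 9*x**6 + 6*x**4 - 18*x**3 + x**2 - 6*x + 9 and u'(x)^2 = 81*x**4 + 18*x**2 + 1.
Integrate each monomial from 0 to 5 using ∫_0^5 c·x^n dx = c·5^(n+1)/(n+1):
  ∫_0^5 u(x)^2 dx = ∫_0^5 (9*x^6 + 6*x^4 - 18*x^3 + x^2 - 6*x + 9) dx. Term by term:
    ∫_0^5 9*x^6 dx = 703125/7;  ∫_0^5 6*x^4 dx = 3750;  ∫_0^5 -18*x^3 dx = -5625/2;
    ∫_0^5 x^2 dx = 125/3;  ∫_0^5 -6*x dx = -75;  ∫_0^5 9 dx = 45.
  Sum: 703125/7 + 3750 − 5625/2 + 125/3 − 75 + 45 = 4258615/42.
  ∫_0^5 u'(x)^2 dx = ∫_0^5 (81*x^4 + 18*x^2 + 1) dx. Term by term:
    ∫_0^5 81*x^4 dx = 50625;  ∫_0^5 18*x^2 dx = 750;  ∫_0^5 1 dx = 5.
  Sum: 50625 + 750 + 5 = 51380.
Adding: ||u||_{H^1}^2 = 4258615/42 + 51380 = 6416575/42.


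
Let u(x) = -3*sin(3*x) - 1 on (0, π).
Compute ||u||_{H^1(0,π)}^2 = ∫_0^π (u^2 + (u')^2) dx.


||u||_{H^1(0,π)}^2 = 4 + 46*π

u'(x) = -9*cos(3*x).
Expand u² and (u')² and integrate term by term on (0, π), using: for integers n ≥ 1, ∫_0^π sin²(nx) dx = ∫_0^π cos²(nx) dx = π/2; for n ≠ n', ∫_0^π sin(nx)sin(n'x) dx = ∫_0^π cos(nx)cos(n'x) dx = 0; and by product-to-sum, ∫_0^π sin(nx)cos(n'x) dx = ½∫_0^π [sin((n+n')x) + sin((n−n')x)] dx, which is 0 when n+n' is even and 2n/(n²−n'²) when n+n' is odd (it need not vanish on (0, π)). For the constant mode: ∫_0^π 1 dx = π, ∫_0^π cos(nx) dx = 0, ∫_0^π sin(nx) dx = (1−(−1)^n)/n.
  u² squared terms: (-1)²·∫1 dx = 1·π = π;  (-3)²·∫sin(3x)² dx = 9·π/2 = 9*π/2.
  u² cross terms: 2·(-1)·(-3)·∫1·sin(3x) dx = 6·(2/3) = 4.
  So ∫_0^π u² dx = π + 9*π/2 + 4 = 4 + 11*π/2.
  (u')² squared terms: (-9)²·∫cos(3x)² dx = 81·π/2 = 81*π/2.
  So ∫_0^π (u')² dx = 81*π/2.
||u||_{H^1}^2 = (4 + 11*π/2) + (81*π/2) = 4 + 46*π.


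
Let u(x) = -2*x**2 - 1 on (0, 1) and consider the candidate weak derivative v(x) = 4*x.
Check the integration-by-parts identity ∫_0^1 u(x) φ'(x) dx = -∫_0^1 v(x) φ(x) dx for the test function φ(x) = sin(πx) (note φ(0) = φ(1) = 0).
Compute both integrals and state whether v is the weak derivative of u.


LHS = 4/π, RHS = -4/π. No, v is not the weak derivative of u.

u(x) = -2*x**2 - 1, classical derivative u'(x) = -4*x.
φ(x) = sin(πx), so φ'(x) = π*cos(π*x).
Note φ(0) = φ(1) = 0, so the boundary term u·φ vanishes.
LHS = ∫_0^1 u(x) φ'(x) dx = ∫_0^1 (-2*π*x^2*cos(π*x) - π*cos(π*x)) dx. Term by term:
  ∫_0^1 -π*cos(π*x) dx = 0;  ∫_0^1 -2*π*x^2*cos(π*x) dx = 4/π.
Sum: 0 + 4/π = 4/π.
So LHS = 4/π.
∫_0^1 v(x) φ(x) dx = ∫_0^1 (4*x*sin(π*x)) dx. Term by term:
  ∫_0^1 4*x*sin(π*x) dx = 4/π.
So RHS = -∫_0^1 v(x) φ(x) dx = -4/π.
LHS − RHS = 8/π ≠ 0, so the identity fails.
(For a valid weak derivative the identity must hold for EVERY test function, in particular this one. The failure shows v is NOT the weak derivative of u.)
Correct weak derivative would be u'(x) = -4*x.


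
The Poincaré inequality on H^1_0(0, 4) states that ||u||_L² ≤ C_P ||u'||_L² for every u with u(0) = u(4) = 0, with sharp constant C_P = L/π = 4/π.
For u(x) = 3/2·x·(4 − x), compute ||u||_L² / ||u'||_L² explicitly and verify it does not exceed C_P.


||u||_L² / ||u'||_L² = 2*sqrt(10)/5 < C_P = 4/π.

u(x) = 3/2·x·(4 − x), so u'(x) = 6 - 3*x.
u(x) = 3/2·x·(4 − x) vanishes at x = 0 and x = 4, so u ∈ H^1_0(0, 4). Differentiate via the product rule and integrate the resulting polynomials term by term.
  ∫_0^4 u² dx = ∫_0^4 (9*x^4/4 - 18*x^3 + 36*x^2) dx. Term by term:
    ∫_0^4 9*x^4/4 dx = 2304/5;  ∫_0^4 -18*x^3 dx = -1152;  ∫_0^4 36*x^2 dx = 768.
  Sum: 2304/5 − 1152 + 768 = 384/5.
  ∫_0^4 (u')² dx = ∫_0^4 (9*x^2 - 36*x + 36) dx. Term by term:
    ∫_0^4 9*x^2 dx = 192;  ∫_0^4 -36*x dx = -288;  ∫_0^4 36 dx = 144.
  Sum: 192 − 288 + 144 = 48.
∫_0^4 u² dx = 384/5, so ||u||_L² = 8*sqrt(30)/5.
∫_0^4 (u')² dx = 48, so ||u'||_L² = 4*sqrt(3).
Ratio ||u||_L² / ||u'||_L² = 2*sqrt(10)/5.
Sharp Poincaré constant on H^1_0(0, 4) is C_P = L/π = 4/π, achieved by sin(π/4·x).
A polynomial bump cannot attain the sharp Poincaré constant (only the first sine eigenfunction does), so the ratio is strictly less than C_P, consistent with ||u||_L² ≤ C_P ||u'||_L².


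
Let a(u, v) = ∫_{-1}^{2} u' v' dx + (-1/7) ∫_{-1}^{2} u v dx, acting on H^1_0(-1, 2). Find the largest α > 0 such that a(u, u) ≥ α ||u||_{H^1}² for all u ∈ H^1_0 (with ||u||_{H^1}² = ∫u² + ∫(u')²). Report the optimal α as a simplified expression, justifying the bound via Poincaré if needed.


α = (-9/7 + π^2)/(9 + π^2)

Coercivity of a(·,·) on H^1_0(-1, 2) means a(u, u) ≥ α ||u||_{H^1}² for every u ∈ H^1_0.
The interval has length L = 3, and Poincaré/coercivity depend only on L. Here a(u, u) = ∫(u')² + (-1/7)·∫u².
Here c = -1/7 < 0 with |c| < (π/L)² = π^2/9, so coercivity still holds. The condition a(u,u) ≥ α||u||_{H^1}² reads (1−α)∫(u')² ≥ (α−c)∫u². Any admissible α is ≤ 1 (rapidly oscillating u have ∫u²/∫(u')² → 0), and α = 1 would force 0 ≥ (1−c)∫u², impossible since c < 1; so 1−α > 0. By the sharp Poincaré inequality on H^1_0 of an interval of length L, ∫(u')² ≥ (π/L)²∫u² with equality for the first sine mode sin(π(x−x₀)/L) (x₀ the left endpoint), so the inequality holds for all u iff (1−α)(π/L)² ≥ α − c, i.e. α ≤ ((π/L)² + c)/((π/L)² + 1) = (1 + c(L/π)²)/(1 + (L/π)²). (Direct route, valid since c ≤ 0: Poincaré gives c∫u² ≥ c(L/π)²∫(u')², so a(u,u) ≥ (1 + c(L/π)²)∫(u')², while ||u||_{H^1}² ≤ (1 + (L/π)²)∫(u')²; dividing yields the same α.) With (π/L)² = π^2/9 and c = -1/7, the largest admissible constant is α = ((π/L)² + c)/((π/L)² + 1).
Simplifying, α = (-9/7 + π^2)/(9 + π^2).


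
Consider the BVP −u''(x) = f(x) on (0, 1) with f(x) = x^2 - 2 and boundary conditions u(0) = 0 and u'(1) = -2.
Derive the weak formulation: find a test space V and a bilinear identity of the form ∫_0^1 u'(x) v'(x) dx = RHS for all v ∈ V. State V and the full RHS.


V = {v ∈ H^1(0, 1) : v(0) = 0} (test functions vanish at x = 0 where u is specified); weak form: ∫_0^1 u'v' dx = ∫_0^1 (x^2 - 2) v dx − 2·v(1) for all v ∈ V.

Multiply both sides by a test function v and integrate from 0 to 1:
  ∫_0^1 −u''(x) v(x) dx = ∫_0^1 f(x) v(x) dx.
Integrate the LHS by parts once:
  ∫_0^1 −u'' v dx = −[u'(x) v(x)]_0^1 + ∫_0^1 u'(x) v'(x) dx.
Thus ∫_0^1 u'(x) v'(x) dx = ∫_0^1 f(x) v(x) dx + [u'(x) v(x)]_0^1.
Choose V so that boundary terms are either known or forced to vanish.
Mixed BC: u(0) = 0 (Dirichlet) and u'(1) = -2 (Neumann). Define V = {v ∈ H^1(0, 1) : v(0) = 0}. Then [u' v]_0^1 = u'(1)·v(1) − u'(0)·0 = − 2·v(1).
Weak formulation: find u (satisfying any essential BC) such that ∫_0^1 u'(x) v'(x) dx = ∫_0^1 f v dx − 2·v(1) for all v ∈ V (Dirichlet at 0 absorbed into V; Neumann datum at x = 1 contributes the boundary term).
Substituting f(x) = x^2 - 2, the right-hand side is ∫_0^1 (x^2 - 2) v dx − 2·v(1).


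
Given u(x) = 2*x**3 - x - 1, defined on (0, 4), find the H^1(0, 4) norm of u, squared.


||u||_{H^1}^2 = 1622168/105

The H^1 norm (squared) on an interval (0, L) is
  ||u||_{H^1}^2 = ∫_0^L u(x)^2 dx + ∫_0^L u'(x)^2 dx.
Compute u'(x) = 6*x**2 - 1.
Then u(x)^2 = 4*x**6 - 4*x**4 - 4*x**3 + x**2 + 2*x + 1 and u'(x)^2 = 36*x**4 - 12*x**2 + 1.
Integrate each monomial from 0 to 4 using ∫_0^4 c·x^n dx = c·4^(n+1)/(n+1):
  ∫_0^4 u(x)^2 dx = ∫_0^4 (4*x^6 - 4*x^4 - 4*x^3 + x^2 + 2*x + 1) dx. Term by term:
    ∫_0^4 4*x^6 dx = 65536/7;  ∫_0^4 -4*x^4 dx = -4096/5;  ∫_0^4 -4*x^3 dx = -256;
    ∫_0^4 x^2 dx = 64/3;  ∫_0^4 2*x dx = 16;  ∫_0^4 1 dx = 4.
  Sum: 65536/7 − 4096/5 − 256 + 64/3 + 16 + 4 = 874484/105.
  ∫_0^4 u'(x)^2 dx = ∫_0^4 (36*x^4 - 12*x^2 + 1) dx. Term by term:
    ∫_0^4 36*x^4 dx = 36864/5;  ∫_0^4 -12*x^2 dx = -256;  ∫_0^4 1 dx = 4.
  Sum: 36864/5 − 256 + 4 = 35604/5.
Adding: ||u||_{H^1}^2 = 874484/105 + 35604/5 = 1622168/105.


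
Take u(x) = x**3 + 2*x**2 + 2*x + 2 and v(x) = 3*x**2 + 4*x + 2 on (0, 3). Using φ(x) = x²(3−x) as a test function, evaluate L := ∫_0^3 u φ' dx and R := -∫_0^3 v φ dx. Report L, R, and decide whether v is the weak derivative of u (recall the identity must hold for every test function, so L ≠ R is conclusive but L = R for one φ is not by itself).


LHS = -135, RHS = -135. Yes, v = u' weakly.

u(x) = x**3 + 2*x**2 + 2*x + 2, classical derivative u'(x) = 3*x**2 + 4*x + 2.
φ(x) = x²(3−x), so φ'(x) = 3*x*(2 - x).
Note φ(0) = φ(3) = 0, so the boundary term u·φ vanishes.
LHS = ∫_0^3 u(x) φ'(x) dx = ∫_0^3 (-3*x^5 + 6*x^3 + 6*x^2 + 12*x) dx. Term by term:
  ∫_0^3 -3*x^5 dx = -729/2;  ∫_0^3 6*x^3 dx = 243/2;  ∫_0^3 6*x^2 dx = 54;
  ∫_0^3 12*x dx = 54.
Sum: -729/2 + 243/2 + 54 + 54 = -135.
So LHS = -135.
∫_0^3 v(x) φ(x) dx = ∫_0^3 (-3*x^5 + 5*x^4 + 10*x^3 + 6*x^2) dx. Term by term:
  ∫_0^3 -3*x^5 dx = -729/2;  ∫_0^3 5*x^4 dx = 243;  ∫_0^3 10*x^3 dx = 405/2;
  ∫_0^3 6*x^2 dx = 54.
Sum: -729/2 + 243 + 405/2 + 54 = 135.
So RHS = -∫_0^3 v(x) φ(x) dx = -135.
LHS = RHS, so the identity holds for this test φ.
Moreover u is smooth here and v(x) = u'(x) = 3*x**2 + 4*x + 2 pointwise, so the identity holds for every test function. Hence v is the weak derivative of u.


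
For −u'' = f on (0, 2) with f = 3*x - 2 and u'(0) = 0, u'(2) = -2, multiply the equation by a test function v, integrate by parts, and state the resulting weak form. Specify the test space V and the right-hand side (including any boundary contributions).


V = H^1(0, 2) (v unrestricted at boundary; u is determined up to an additive constant); weak form: ∫_0^2 u'v' dx = ∫_0^2 (3*x - 2) v dx − 2·v(2) for all v ∈ V.

Multiply both sides by a test function v and integrate from 0 to 2:
  ∫_0^2 −u''(x) v(x) dx = ∫_0^2 f(x) v(x) dx.
Integrate the LHS by parts once:
  ∫_0^2 −u'' v dx = −[u'(x) v(x)]_0^2 + ∫_0^2 u'(x) v'(x) dx.
Thus ∫_0^2 u'(x) v'(x) dx = ∫_0^2 f(x) v(x) dx + [u'(x) v(x)]_0^2.
Choose V so that boundary terms are either known or forced to vanish.
u has inhomogeneous Neumann u'(0) = 0, u'(2) = -2. [u' v]_0^2 = (-2)·v(2) − (0)·v(0) = − 2·v(2). Take V = H^1(0, 2); boundary term becomes part of RHS.
Weak formulation: find u (satisfying any essential BC) such that ∫_0^2 u'(x) v'(x) dx = ∫_0^2 f v dx − 2·v(2) for all v ∈ V (Neumann data are natural BCs: they enter the RHS as boundary terms).
Substituting f(x) = 3*x - 2, the right-hand side is ∫_0^2 (3*x - 2) v dx − 2·v(2).
Compatibility check (pure Neumann): taking v ≡ 1 ∈ V gives 0 = ∫_0^2 f dx + (-2) − (0), i.e. ∫_0^2 f dx must equal u'(0) − u'(2) = 2. Indeed ∫_0^2 (3*x - 2) dx = 2, so the data are compatible. The solution is then unique only up to an additive constant (fix it e.g. by requiring ∫_0^2 u dx = 0).


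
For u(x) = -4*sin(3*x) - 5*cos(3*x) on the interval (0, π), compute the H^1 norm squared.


||u||_{H^1(0,π)}^2 = 205*π

u'(x) = 15*sin(3*x) - 12*cos(3*x).
Expand u² and (u')² and integrate term by term on (0, π), using: for integers n ≥ 1, ∫_0^π sin²(nx) dx = ∫_0^π cos²(nx) dx = π/2; for n ≠ n', ∫_0^π sin(nx)sin(n'x) dx = ∫_0^π cos(nx)cos(n'x) dx = 0; and by product-to-sum, ∫_0^π sin(nx)cos(n'x) dx = ½∫_0^π [sin((n+n')x) + sin((n−n')x)] dx, which is 0 when n+n' is even and 2n/(n²−n'²) when n+n' is odd (it need not vanish on (0, π)).
  u² squared terms: (-5)²·∫cos(3x)² dx = 25·π/2 = 25*π/2;  (-4)²·∫sin(3x)² dx = 16·π/2 = 8*π.
  u² cross terms: 2·(-5)·(-4)·∫cos(3x)·sin(3x) dx = 40·(0) = 0.
  So ∫_0^π u² dx = 25*π/2 + 8*π + 0 = 41*π/2.
  (u')² squared terms: (-12)²·∫cos(3x)² dx = 144·π/2 = 72*π;  (15)²·∫sin(3x)² dx = 225·π/2 = 225*π/2.
  (u')² cross terms: 2·(-12)·(15)·∫cos(3x)·sin(3x) dx = -360·(0) = 0.
  So ∫_0^π (u')² dx = 72*π + 225*π/2 + 0 = 369*π/2.
||u||_{H^1}^2 = (41*π/2) + (369*π/2) = 205*π.


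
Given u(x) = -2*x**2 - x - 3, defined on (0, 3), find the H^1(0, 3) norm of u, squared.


||u||_{H^1}^2 = 3147/5

The H^1 norm (squared) on an interval (0, L) is
  ||u||_{H^1}^2 = ∫_0^L u(x)^2 dx + ∫_0^L u'(x)^2 dx.
Compute u'(x) = -4*x - 1.
Then u(x)^2 = 4*x**4 + 4*x**3 + 13*x**2 + 6*x + 9 and u'(x)^2 = 16*x**2 + 8*x + 1.
Integrate each monomial from 0 to 3 using ∫_0^3 c·x^n dx = c·3^(n+1)/(n+1):
  ∫_0^3 u(x)^2 dx = ∫_0^3 (4*x^4 + 4*x^3 + 13*x^2 + 6*x + 9) dx. Term by term:
    ∫_0^3 4*x^4 dx = 972/5;  ∫_0^3 4*x^3 dx = 81;  ∫_0^3 13*x^2 dx = 117;
    ∫_0^3 6*x dx = 27;  ∫_0^3 9 dx = 27.
  Sum: 972/5 + 81 + 117 + 27 + 27 = 2232/5.
  ∫_0^3 u'(x)^2 dx = ∫_0^3 (16*x^2 + 8*x + 1) dx. Term by term:
    ∫_0^3 16*x^2 dx = 144;  ∫_0^3 8*x dx = 36;  ∫_0^3 1 dx = 3.
  Sum: 144 + 36 + 3 = 183.
Adding: ||u||_{H^1}^2 = 2232/5 + 183 = 3147/5.


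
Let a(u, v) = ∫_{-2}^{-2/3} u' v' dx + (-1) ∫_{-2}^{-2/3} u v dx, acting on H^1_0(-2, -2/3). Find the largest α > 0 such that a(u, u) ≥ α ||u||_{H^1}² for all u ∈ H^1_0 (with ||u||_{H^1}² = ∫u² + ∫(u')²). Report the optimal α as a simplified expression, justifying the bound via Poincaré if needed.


α = (-16 + 9*π^2)/(16 + 9*π^2)

Coercivity of a(·,·) on H^1_0(-2, -2/3) means a(u, u) ≥ α ||u||_{H^1}² for every u ∈ H^1_0.
The interval has length L = 4/3, and Poincaré/coercivity depend only on L. Here a(u, u) = ∫(u')² + (-1)·∫u².
Here c = -1 < 0 with |c| < (π/L)² = 9*π^2/16, so coercivity still holds. The condition a(u,u) ≥ α||u||_{H^1}² reads (1−α)∫(u')² ≥ (α−c)∫u². Any admissible α is ≤ 1 (rapidly oscillating u have ∫u²/∫(u')² → 0), and α = 1 would force 0 ≥ (1−c)∫u², impossible since c < 1; so 1−α > 0. By the sharp Poincaré inequality on H^1_0 of an interval of length L, ∫(u')² ≥ (π/L)²∫u² with equality for the first sine mode sin(π(x−x₀)/L) (x₀ the left endpoint), so the inequality holds for all u iff (1−α)(π/L)² ≥ α − c, i.e. α ≤ ((π/L)² + c)/((π/L)² + 1) = (1 + c(L/π)²)/(1 + (L/π)²). (Direct route, valid since c ≤ 0: Poincaré gives c∫u² ≥ c(L/π)²∫(u')², so a(u,u) ≥ (1 + c(L/π)²)∫(u')², while ||u||_{H^1}² ≤ (1 + (L/π)²)∫(u')²; dividing yields the same α.) With (π/L)² = 9*π^2/16 and c = -1, the largest admissible constant is α = ((π/L)² + c)/((π/L)² + 1).
Simplifying, α = (-16 + 9*π^2)/(16 + 9*π^2).


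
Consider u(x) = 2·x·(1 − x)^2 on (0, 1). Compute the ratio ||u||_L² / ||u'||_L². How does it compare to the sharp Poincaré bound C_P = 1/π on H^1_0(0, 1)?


||u||_L² / ||u'||_L² = sqrt(14)/14 < C_P = 1/π.

u(x) = 2·x·(1 − x)^2, so u'(x) = 2*(x - 1)*(3*x - 1).
u(x) = 2·x·(1 − x)^2 vanishes at x = 0 and x = 1, so u ∈ H^1_0(0, 1). Differentiate via the product rule and integrate the resulting polynomials term by term.
  ∫_0^1 u² dx = ∫_0^1 (4*x^6 - 16*x^5 + 24*x^4 - 16*x^3 + 4*x^2) dx. Term by term:
    ∫_0^1 4*x^6 dx = 4/7;  ∫_0^1 -16*x^5 dx = -8/3;  ∫_0^1 24*x^4 dx = 24/5;
    ∫_0^1 -16*x^3 dx = -4;  ∫_0^1 4*x^2 dx = 4/3.
  Sum: 4/7 − 8/3 + 24/5 − 4 + 4/3 = 4/105.
  ∫_0^1 (u')² dx = ∫_0^1 (36*x^4 - 96*x^3 + 88*x^2 - 32*x + 4) dx. Term by term:
    ∫_0^1 36*x^4 dx = 36/5;  ∫_0^1 -96*x^3 dx = -24;  ∫_0^1 88*x^2 dx = 88/3;
    ∫_0^1 -32*x dx = -16;  ∫_0^1 4 dx = 4.
  Sum: 36/5 − 24 + 88/3 − 16 + 4 = 8/15.
∫_0^1 u² dx = 4/105, so ||u||_L² = 2*sqrt(105)/105.
∫_0^1 (u')² dx = 8/15, so ||u'||_L² = 2*sqrt(30)/15.
Ratio ||u||_L² / ||u'||_L² = sqrt(14)/14.
Sharp Poincaré constant on H^1_0(0, 1) is C_P = L/π = 1/π, achieved by sin(π·x).
A polynomial bump cannot attain the sharp Poincaré constant (only the first sine eigenfunction does), so the ratio is strictly less than C_P, consistent with ||u||_L² ≤ C_P ||u'||_L².


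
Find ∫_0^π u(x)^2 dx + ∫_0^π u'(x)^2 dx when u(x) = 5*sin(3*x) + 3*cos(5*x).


||u||_{H^1(0,π)}^2 = 242*π

u'(x) = -15*sin(5*x) + 15*cos(3*x).
Expand u² and (u')² and integrate term by term on (0, π), using: for integers n ≥ 1, ∫_0^π sin²(nx) dx = ∫_0^π cos²(nx) dx = π/2; for n ≠ n', ∫_0^π sin(nx)sin(n'x) dx = ∫_0^π cos(nx)cos(n'x) dx = 0; and by product-to-sum, ∫_0^π sin(nx)cos(n'x) dx = ½∫_0^π [sin((n+n')x) + sin((n−n')x)] dx, which is 0 when n+n' is even and 2n/(n²−n'²) when n+n' is odd (it need not vanish on (0, π)).
  u² squared terms: (3)²·∫cos(5x)² dx = 9·π/2 = 9*π/2;  (5)²·∫sin(3x)² dx = 25·π/2 = 25*π/2.
  u² cross terms: 2·(3)·(5)·∫cos(5x)·sin(3x) dx = 30·(0) = 0.
  So ∫_0^π u² dx = 9*π/2 + 25*π/2 + 0 = 17*π.
  (u')² squared terms: (-15)²·∫sin(5x)² dx = 225·π/2 = 225*π/2;  (15)²·∫cos(3x)² dx = 225·π/2 = 225*π/2.
  (u')² cross terms: 2·(-15)·(15)·∫sin(5x)·cos(3x) dx = -450·(0) = 0.
  So ∫_0^π (u')² dx = 225*π/2 + 225*π/2 + 0 = 225*π.
||u||_{H^1}^2 = (17*π) + (225*π) = 242*π.


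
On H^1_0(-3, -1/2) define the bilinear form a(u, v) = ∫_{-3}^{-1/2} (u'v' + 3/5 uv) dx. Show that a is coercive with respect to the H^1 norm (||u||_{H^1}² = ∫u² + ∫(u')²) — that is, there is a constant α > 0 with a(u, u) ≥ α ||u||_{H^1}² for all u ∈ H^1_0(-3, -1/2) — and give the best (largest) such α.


α = (15 + 4*π^2)/(25 + 4*π^2)

Coercivity of a(·,·) on H^1_0(-3, -1/2) means a(u, u) ≥ α ||u||_{H^1}² for every u ∈ H^1_0.
The interval has length L = 5/2, and Poincaré/coercivity depend only on L. Here a(u, u) = ∫(u')² + (3/5)·∫u².
Here 0 < c = 3/5 < 1. The condition a(u,u) ≥ α||u||_{H^1}² reads (1−α)∫(u')² ≥ (α−c)∫u². Any admissible α is ≤ 1 (rapidly oscillating u have ∫u²/∫(u')² → 0), and α = 1 would force 0 ≥ (1−c)∫u², impossible since c < 1; so 1−α > 0. By the sharp Poincaré inequality on H^1_0 of an interval of length L, ∫(u')² ≥ (π/L)²∫u² with equality for the first sine mode sin(π(x−x₀)/L) (x₀ the left endpoint), so the inequality holds for all u iff (1−α)(π/L)² ≥ α − c, i.e. α ≤ ((π/L)² + c)/((π/L)² + 1) = (1 + c(L/π)²)/(1 + (L/π)²). With (π/L)² = 4*π^2/25 and c = 3/5, the largest admissible constant is α = ((π/L)² + c)/((π/L)² + 1).
Simplifying, α = (15 + 4*π^2)/(25 + 4*π^2).


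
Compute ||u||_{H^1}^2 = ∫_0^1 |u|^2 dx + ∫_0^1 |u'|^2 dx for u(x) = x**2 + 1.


||u||_{H^1}^2 = 16/5

The H^1 norm (squared) on an interval (0, L) is
  ||u||_{H^1}^2 = ∫_0^L u(x)^2 dx + ∫_0^L u'(x)^2 dx.
Compute u'(x) = 2*x.
Then u(x)^2 = x**4 + 2*x**2 + 1 and u'(x)^2 = 4*x**2.
Integrate each monomial from 0 to 1 using ∫_0^1 c·x^n dx = c·1^(n+1)/(n+1):
  ∫_0^1 u(x)^2 dx = ∫_0^1 (x^4 + 2*x^2 + 1) dx. Term by term:
    ∫_0^1 x^4 dx = 1/5;  ∫_0^1 2*x^2 dx = 2/3;  ∫_0^1 1 dx = 1.
  Sum: 1/5 + 2/3 + 1 = 28/15.
  ∫_0^1 u'(x)^2 dx = ∫_0^1 (4*x^2) dx. Term by term:
    ∫_0^1 4*x^2 dx = 4/3.
Adding: ||u||_{H^1}^2 = 28/15 + 4/3 = 16/5.


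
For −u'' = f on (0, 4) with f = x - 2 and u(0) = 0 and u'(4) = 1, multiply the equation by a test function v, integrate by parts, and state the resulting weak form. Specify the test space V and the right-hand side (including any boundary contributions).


V = {v ∈ H^1(0, 4) : v(0) = 0} (test functions vanish at x = 0 where u is specified); weak form: ∫_0^4 u'v' dx = ∫_0^4 (x - 2) v dx + v(4) for all v ∈ V.

Multiply both sides by a test function v and integrate from 0 to 4:
  ∫_0^4 −u''(x) v(x) dx = ∫_0^4 f(x) v(x) dx.
Integrate the LHS by parts once:
  ∫_0^4 −u'' v dx = −[u'(x) v(x)]_0^4 + ∫_0^4 u'(x) v'(x) dx.
Thus ∫_0^4 u'(x) v'(x) dx = ∫_0^4 f(x) v(x) dx + [u'(x) v(x)]_0^4.
Choose V so that boundary terms are either known or forced to vanish.
Mixed BC: u(0) = 0 (Dirichlet) and u'(4) = 1 (Neumann). Define V = {v ∈ H^1(0, 4) : v(0) = 0}. Then [u' v]_0^4 = u'(4)·v(4) − u'(0)·0 = v(4).
Weak formulation: find u (satisfying any essential BC) such that ∫_0^4 u'(x) v'(x) dx = ∫_0^4 f v dx + v(4) for all v ∈ V (Dirichlet at 0 absorbed into V; Neumann datum at x = 4 contributes the boundary term).
Substituting f(x) = x - 2, the right-hand side is ∫_0^4 (x - 2) v dx + v(4).


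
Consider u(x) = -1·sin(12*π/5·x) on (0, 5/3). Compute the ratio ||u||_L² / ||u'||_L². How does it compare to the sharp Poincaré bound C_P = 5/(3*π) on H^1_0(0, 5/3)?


||u||_L² / ||u'||_L² = 5/(12*π) < C_P = 5/(3*π).

u(x) = -1·sin(12*π/5·x), so u'(x) = -12*π*cos(12*π*x/5)/5.
Writing u(x) = A·sin(kπx/L) with A = -1 and k = 4, use ∫_0^L sin²(kπx/L) dx = L/2 and ∫_0^L cos²(kπx/L) dx = L/2.
u² = 1·sin²(12*π/5·x) and (u')² = 144*π^2/25·cos²(12*π/5·x), and each of sin², cos² integrates to L/2 = 5/6 over (0, 5/3).
∫_0^5/3 u² dx = 5/6, so ||u||_L² = sqrt(30)/6.
∫_0^5/3 (u')² dx = 24*π^2/5, so ||u'||_L² = 2*sqrt(30)*π/5.
Ratio ||u||_L² / ||u'||_L² = 5/(12*π).
Sharp Poincaré constant on H^1_0(0, 5/3) is C_P = L/π = 5/(3*π), achieved by sin(3*π/5·x).
This is the k = 4 harmonic; the ratio L/(kπ) is strictly less than C_P = L/π, consistent with the sharp inequality ||u||_L² ≤ C_P ||u'||_L².


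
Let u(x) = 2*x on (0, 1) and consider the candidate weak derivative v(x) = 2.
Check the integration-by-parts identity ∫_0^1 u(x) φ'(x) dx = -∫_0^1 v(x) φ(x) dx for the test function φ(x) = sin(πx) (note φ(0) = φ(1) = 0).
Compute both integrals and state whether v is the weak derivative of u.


LHS = -4/π, RHS = -4/π. Yes, v = u' weakly.

u(x) = 2*x, classical derivative u'(x) = 2.
φ(x) = sin(πx), so φ'(x) = π*cos(π*x).
Note φ(0) = φ(1) = 0, so the boundary term u·φ vanishes.
LHS = ∫_0^1 u(x) φ'(x) dx = ∫_0^1 (2*π*x*cos(π*x)) dx. Term by term:
  ∫_0^1 2*π*x*cos(π*x) dx = -4/π.
So LHS = -4/π.
∫_0^1 v(x) φ(x) dx = ∫_0^1 (2*sin(π*x)) dx. Term by term:
  ∫_0^1 2*sin(π*x) dx = 4/π.
So RHS = -∫_0^1 v(x) φ(x) dx = -4/π.
LHS = RHS, so the identity holds for this test φ.
Moreover u is smooth here and v(x) = u'(x) = 2 pointwise, so the identity holds for every test function. Hence v is the weak derivative of u.


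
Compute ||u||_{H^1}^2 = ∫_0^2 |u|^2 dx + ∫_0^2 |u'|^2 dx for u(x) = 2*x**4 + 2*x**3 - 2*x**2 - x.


||u||_{H^1}^2 = 657982/315

The H^1 norm (squared) on an interval (0, L) is
  ||u||_{H^1}^2 = ∫_0^L u(x)^2 dx + ∫_0^L u'(x)^2 dx.
Compute u'(x) = 8*x**3 + 6*x**2 - 4*x - 1.
Then u(x)^2 = 4*x**8 + 8*x**7 - 4*x**6 - 12*x**5 + 4*x**3 + x**2 and u'(x)^2 = 64*x**6 + 96*x**5 - 28*x**4 - 64*x**3 + 4*x**2 + 8*x + 1.
Integrate each monomial from 0 to 2 using ∫_0^2 c·x^n dx = c·2^(n+1)/(n+1):
  ∫_0^2 u(x)^2 dx = ∫_0^2 (4*x^8 + 8*x^7 - 4*x^6 - 12*x^5 + 4*x^3 + x^2) dx. Term by term:
    ∫_0^2 4*x^8 dx = 2048/9;  ∫_0^2 8*x^7 dx = 256;  ∫_0^2 -4*x^6 dx = -512/7;
    ∫_0^2 -12*x^5 dx = -128;  ∫_0^2 4*x^3 dx = 16;  ∫_0^2 x^2 dx = 8/3.
  Sum: 2048/9 + 256 − 512/7 − 128 + 16 + 8/3 = 18968/63.
  ∫_0^2 u'(x)^2 dx = ∫_0^2 (64*x^6 + 96*x^5 - 28*x^4 - 64*x^3 + 4*x^2 + 8*x + 1) dx. Term by term:
    ∫_0^2 64*x^6 dx = 8192/7;  ∫_0^2 96*x^5 dx = 1024;  ∫_0^2 -28*x^4 dx = -896/5;
    ∫_0^2 -64*x^3 dx = -256;  ∫_0^2 4*x^2 dx = 32/3;  ∫_0^2 8*x dx = 16;
    ∫_0^2 1 dx = 2.
  Sum: 8192/7 + 1024 − 896/5 − 256 + 32/3 + 16 + 2 = 187714/105.
Adding: ||u||_{H^1}^2 = 18968/63 + 187714/105 = 657982/315.


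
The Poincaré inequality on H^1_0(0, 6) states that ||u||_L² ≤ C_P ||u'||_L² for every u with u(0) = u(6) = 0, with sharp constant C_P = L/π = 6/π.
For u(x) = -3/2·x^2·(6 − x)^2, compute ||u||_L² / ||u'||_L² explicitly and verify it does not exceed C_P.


||u||_L² / ||u'||_L² = sqrt(3) < C_P = 6/π.

u(x) = -3/2·x^2·(6 − x)^2, so u'(x) = 6*x*(-x^2 + 9*x - 18).
u(x) = -3/2·x^2·(6 − x)^2 vanishes at x = 0 and x = 6, so u ∈ H^1_0(0, 6). Differentiate via the product rule and integrate the resulting polynomials term by term.
  ∫_0^6 u² dx = ∫_0^6 (9*x^8/4 - 54*x^7 + 486*x^6 - 1944*x^5 + 2916*x^4) dx. Term by term:
    ∫_0^6 9*x^8/4 dx = 2519424;  ∫_0^6 -54*x^7 dx = -11337408;  ∫_0^6 486*x^6 dx = 136048896/7;
    ∫_0^6 -1944*x^5 dx = -15116544;  ∫_0^6 2916*x^4 dx = 22674816/5.
  Sum: 2519424 − 11337408 + 136048896/7 − 15116544 + 22674816/5 = 1259712/35.
  ∫_0^6 (u')² dx = ∫_0^6 (36*x^6 - 648*x^5 + 4212*x^4 - 11664*x^3 + 11664*x^2) dx. Term by term:
    ∫_0^6 36*x^6 dx = 10077696/7;  ∫_0^6 -648*x^5 dx = -5038848;  ∫_0^6 4212*x^4 dx = 32752512/5;
    ∫_0^6 -11664*x^3 dx = -3779136;  ∫_0^6 11664*x^2 dx = 839808.
  Sum: 10077696/7 − 5038848 + 32752512/5 − 3779136 + 839808 = 419904/35.
∫_0^6 u² dx = 1259712/35, so ||u||_L² = 648*sqrt(105)/35.
∫_0^6 (u')² dx = 419904/35, so ||u'||_L² = 648*sqrt(35)/35.
Ratio ||u||_L² / ||u'||_L² = sqrt(3).
Sharp Poincaré constant on H^1_0(0, 6) is C_P = L/π = 6/π, achieved by sin(π/6·x).
A polynomial bump cannot attain the sharp Poincaré constant (only the first sine eigenfunction does), so the ratio is strictly less than C_P, consistent with ||u||_L² ≤ C_P ||u'||_L².


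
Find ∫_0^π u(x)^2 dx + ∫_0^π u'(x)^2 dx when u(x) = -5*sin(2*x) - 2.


||u||_{H^1(0,π)}^2 = 133*π/2

u'(x) = -10*cos(2*x).
Expand u² and (u')² and integrate term by term on (0, π), using: for integers n ≥ 1, ∫_0^π sin²(nx) dx = ∫_0^π cos²(nx) dx = π/2; for n ≠ n', ∫_0^π sin(nx)sin(n'x) dx = ∫_0^π cos(nx)cos(n'x) dx = 0; and by product-to-sum, ∫_0^π sin(nx)cos(n'x) dx = ½∫_0^π [sin((n+n')x) + sin((n−n')x)] dx, which is 0 when n+n' is even and 2n/(n²−n'²) when n+n' is odd (it need not vanish on (0, π)). For the constant mode: ∫_0^π 1 dx = π, ∫_0^π cos(nx) dx = 0, ∫_0^π sin(nx) dx = (1−(−1)^n)/n.
  u² squared terms: (-2)²·∫1 dx = 4·π = 4*π;  (-5)²·∫sin(2x)² dx = 25·π/2 = 25*π/2.
  u² cross terms: 2·(-2)·(-5)·∫1·sin(2x) dx = 20·(0) = 0.
  So ∫_0^π u² dx = 4*π + 25*π/2 + 0 = 33*π/2.
  (u')² squared terms: (-10)²·∫cos(2x)² dx = 100·π/2 = 50*π.
  So ∫_0^π (u')² dx = 50*π.
||u||_{H^1}^2 = (33*π/2) + (50*π) = 133*π/2.
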